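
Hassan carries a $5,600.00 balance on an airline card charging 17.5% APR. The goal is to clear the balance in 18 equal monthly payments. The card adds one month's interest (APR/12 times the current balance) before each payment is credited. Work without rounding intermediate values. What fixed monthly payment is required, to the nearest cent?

Monthly rate r = 17.5%/12 = 1.45833% = 0.0145833.
Level-payment amortization: P = B₀·r / (1 − (1+r)^(−n)) = 5600.00·0.0145833 / (1 − 1.01458^(−18)).
Denominator 1 − (1+r)^(−18) = 0.229414255.
P = 81.6667 / 0.229414255 ≈ 355.98.

$355.98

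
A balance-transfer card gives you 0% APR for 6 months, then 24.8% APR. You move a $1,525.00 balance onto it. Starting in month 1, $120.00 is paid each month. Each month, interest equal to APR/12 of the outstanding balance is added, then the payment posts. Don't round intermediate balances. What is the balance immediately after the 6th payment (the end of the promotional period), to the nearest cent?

$805.00

Promo months 1–6 at r₀ = 0%/12 = 0; months 7+ at r₁ = 24.8%/12 = 0.0206667.
After month 6 (no interest yet): B = $1,525.00 − 6·$120.00 = $805.00.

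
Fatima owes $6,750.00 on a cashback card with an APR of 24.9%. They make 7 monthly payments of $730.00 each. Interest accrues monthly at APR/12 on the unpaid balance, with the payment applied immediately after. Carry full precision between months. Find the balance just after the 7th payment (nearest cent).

$2,354.30

Monthly rate r = 24.9%/12 = 2.075% = 0.02075.
Each month: B ← B·(1+r) − $730.00.
Month 1: interest $140.06; balance after payment $6,160.06.
Month 2: interest $127.82; balance after payment $5,557.88.
Month 3: interest $115.33; balance after payment $4,943.21.
Month 4: interest $102.57; balance after payment $4,315.78.
Month 5: interest $89.55; balance after payment $3,675.33.
Month 6: interest $76.26; balance after payment $3,021.60.
Month 7: interest $62.70; balance after payment $2,354.30.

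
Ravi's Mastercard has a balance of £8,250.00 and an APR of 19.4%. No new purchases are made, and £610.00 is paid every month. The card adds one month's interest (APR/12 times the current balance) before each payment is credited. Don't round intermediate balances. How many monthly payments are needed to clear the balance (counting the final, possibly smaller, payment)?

Monthly rate r = 19.4%/12 = 1.61667% = 0.0161667.
Recurrence: B ← B·(1+r) − £610.00.
Month 1: interest £133.38; balance after payment £7,773.38.
Month 2: interest £125.67; balance after payment £7,289.04.
Closed form: n = −ln(1 − rB₀/P)/ln(1+r) = −ln(0.78135)/ln(1.01617) ≈ 15.385, so the balance reaches zero during payment 16.

16 months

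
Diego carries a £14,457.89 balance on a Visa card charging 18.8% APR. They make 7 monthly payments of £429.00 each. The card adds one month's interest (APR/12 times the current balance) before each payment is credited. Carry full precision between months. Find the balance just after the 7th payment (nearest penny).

Monthly rate r = 18.8%/12 = 1.56667% = 0.0156667.
Each month: B ← B·(1+r) − £429.00.
Month 1: interest £226.51; balance after payment £14,255.40.
Month 2: interest £223.33; balance after payment £14,049.73.
Month 3: interest £220.11; balance after payment £13,840.84.
Month 4: interest £216.84; balance after payment £13,628.68.
Month 5: interest £213.52; balance after payment £13,413.20.
Month 6: interest £210.14; balance after payment £13,194.34.
Month 7: interest £206.71; balance after payment £12,972.05.

£12,972.05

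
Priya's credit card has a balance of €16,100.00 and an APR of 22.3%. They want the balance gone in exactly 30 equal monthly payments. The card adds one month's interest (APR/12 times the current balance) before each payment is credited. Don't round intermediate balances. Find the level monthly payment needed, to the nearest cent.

€704.94

Monthly rate r = 22.3%/12 = 1.85833% = 0.0185833.
Level-payment amortization: P = B₀·r / (1 − (1+r)^(−n)) = 16100.00·0.0185833 / (1 − 1.01858^(−30)).
Denominator 1 − (1+r)^(−30) = 0.424423534.
P = 299.192 / 0.424423534 ≈ 704.94.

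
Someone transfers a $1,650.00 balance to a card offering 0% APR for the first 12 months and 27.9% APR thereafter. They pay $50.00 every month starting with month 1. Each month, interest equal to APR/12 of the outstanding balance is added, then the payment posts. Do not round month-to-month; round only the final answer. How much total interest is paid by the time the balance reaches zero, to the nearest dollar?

Promo months 1–12 at r₀ = 0%/12 = 0; months 13+ at r₁ = 27.9%/12 = 0.02325.
After month 12 (no interest yet): B = $1,650.00 − 12·$50.00 = $1,050.00.
Then at r₁ with $50.00/mo: n₂ = −ln(1 − r₁·B/P)/ln(1+r₁) ≈ 29.15 → 30 more payments.
Total paid = 41·$50.00 + $7.44 = $2,057.44; interest = $2,057.44 − $1,650.00 = $407.44.

$407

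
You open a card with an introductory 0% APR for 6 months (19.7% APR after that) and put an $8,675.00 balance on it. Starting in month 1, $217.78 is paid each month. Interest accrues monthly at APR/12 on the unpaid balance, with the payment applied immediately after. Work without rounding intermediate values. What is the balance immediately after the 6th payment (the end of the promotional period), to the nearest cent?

$7,368.32

Promo months 1–6 at r₀ = 0%/12 = 0; months 7+ at r₁ = 19.7%/12 = 0.0164167.
After month 6 (no interest yet): B = $8,675.00 − 6·$217.78 = $7,368.32.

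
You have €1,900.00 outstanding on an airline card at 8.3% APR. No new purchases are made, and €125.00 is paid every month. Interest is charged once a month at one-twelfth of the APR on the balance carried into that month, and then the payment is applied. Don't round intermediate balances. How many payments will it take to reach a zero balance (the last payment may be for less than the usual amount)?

17 months

Monthly rate r = 8.3%/12 = 0.691667% = 0.00691667.
Recurrence: B ← B·(1+r) − €125.00.
Month 1: interest €13.14; balance after payment €1,788.14.
Month 2: interest €12.37; balance after payment €1,675.51.
Closed form: n = −ln(1 − rB₀/P)/ln(1+r) = −ln(0.89487)/ln(1.00692) ≈ 16.115, so the balance reaches zero during payment 17.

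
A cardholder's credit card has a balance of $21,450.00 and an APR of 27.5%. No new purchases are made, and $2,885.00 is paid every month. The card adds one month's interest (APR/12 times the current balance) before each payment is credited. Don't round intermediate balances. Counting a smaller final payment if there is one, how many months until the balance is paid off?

Monthly rate r = 27.5%/12 = 2.29167% = 0.0229167.
Recurrence: B ← B·(1+r) − $2,885.00.
Month 1: interest $491.56; balance after payment $19,056.56.
Month 2: interest $436.71; balance after payment $16,608.28.
Closed form: n = −ln(1 − rB₀/P)/ln(1+r) = −ln(0.82961)/ln(1.02292) ≈ 8.244, so the balance reaches zero during payment 9.

9 payments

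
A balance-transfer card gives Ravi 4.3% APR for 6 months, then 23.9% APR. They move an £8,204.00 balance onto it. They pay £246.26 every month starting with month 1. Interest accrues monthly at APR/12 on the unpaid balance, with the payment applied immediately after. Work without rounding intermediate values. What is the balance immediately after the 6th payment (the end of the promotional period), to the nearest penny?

£6,891.11

Promo months 1–6 at r₀ = 4.3%/12 = 0.00358333; months 7+ at r₁ = 23.9%/12 = 0.0199167.
After month 6: iterate B ← B·(1+r₀) − £246.26 for 6 months → £6,891.11.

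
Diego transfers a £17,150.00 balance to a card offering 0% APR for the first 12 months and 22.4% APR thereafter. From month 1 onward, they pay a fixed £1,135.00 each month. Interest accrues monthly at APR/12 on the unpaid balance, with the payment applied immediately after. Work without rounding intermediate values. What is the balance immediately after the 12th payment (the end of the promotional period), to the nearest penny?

£3,530.00

Promo months 1–12 at r₀ = 0%/12 = 0; months 13+ at r₁ = 22.4%/12 = 0.0186667.
After month 12 (no interest yet): B = £17,150.00 − 12·£1,135.00 = £3,530.00.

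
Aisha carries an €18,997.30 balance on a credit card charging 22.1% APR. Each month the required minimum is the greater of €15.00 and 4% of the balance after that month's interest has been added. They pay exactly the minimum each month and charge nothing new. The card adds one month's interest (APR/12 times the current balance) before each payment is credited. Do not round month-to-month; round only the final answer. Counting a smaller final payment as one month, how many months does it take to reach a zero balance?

208 months

Monthly rate r = 22.1%/12 = 1.84167% = 0.0184167.
While 4% of the post-interest balance exceeds €15.00, each month B ← (B·(1+r))·(1 − 0.04), i.e. B shrinks by the factor (1+r)·0.96 = 0.97768.
This holds for months 1–175. Entering month 176 the balance is €365.70; 4% of the post-interest balance is now below €15.00, so the flat €15.00 minimum applies from here.
From month 176 a fixed €15.00 at rate r clears €365.70 in 33 more payments. Total: 175 + 33 = 208 months.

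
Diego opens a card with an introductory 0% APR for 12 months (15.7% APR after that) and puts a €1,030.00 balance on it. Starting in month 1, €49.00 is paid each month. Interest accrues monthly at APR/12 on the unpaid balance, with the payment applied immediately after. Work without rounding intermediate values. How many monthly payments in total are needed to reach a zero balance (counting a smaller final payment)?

22 months

Promo months 1–12 at r₀ = 0%/12 = 0; months 13+ at r₁ = 15.7%/12 = 0.0130833.
After month 12 (no interest yet): B = €1,030.00 − 12·€49.00 = €442.00.
Then at r₁ with €49.00/mo: n₂ = −ln(1 − r₁·B/P)/ln(1+r₁) ≈ 9.66 → 10 more payments.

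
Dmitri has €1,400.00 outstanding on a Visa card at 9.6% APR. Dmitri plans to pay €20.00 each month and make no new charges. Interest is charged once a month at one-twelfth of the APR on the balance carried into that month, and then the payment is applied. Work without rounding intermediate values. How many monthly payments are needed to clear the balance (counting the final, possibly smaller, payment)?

Monthly rate r = 9.6%/12 = 0.8% = 0.008.
Recurrence: B ← B·(1+r) − €20.00.
Month 1: interest €11.20; balance after payment €1,391.20.
Month 2: interest €11.13; balance after payment €1,382.33.
Closed form: n = −ln(1 − rB₀/P)/ln(1+r) = −ln(0.44)/ln(1.008) ≈ 103.033, so the balance reaches zero during payment 104.

104 payments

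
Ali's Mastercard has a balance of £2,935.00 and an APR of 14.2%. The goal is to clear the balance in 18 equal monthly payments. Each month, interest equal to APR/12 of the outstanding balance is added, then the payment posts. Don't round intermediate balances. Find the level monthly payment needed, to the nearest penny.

£182.00

Monthly rate r = 14.2%/12 = 1.18333% = 0.0118333.
Level-payment amortization: P = B₀·r / (1 − (1+r)^(−n)) = 2935.00·0.0118333 / (1 − 1.01183^(−18)).
Denominator 1 − (1+r)^(−18) = 0.190832716.
P = 34.7308 / 0.190832716 ≈ 182.00.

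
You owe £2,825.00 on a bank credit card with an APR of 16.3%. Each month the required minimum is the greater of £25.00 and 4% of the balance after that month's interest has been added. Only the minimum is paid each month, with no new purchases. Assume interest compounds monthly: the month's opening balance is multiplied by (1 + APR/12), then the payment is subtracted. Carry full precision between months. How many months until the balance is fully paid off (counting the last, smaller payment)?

86 months

Monthly rate r = 16.3%/12 = 1.35833% = 0.0135833.
While 4% of the post-interest balance exceeds £25.00, each month B ← (B·(1+r))·(1 − 0.04), i.e. B shrinks by the factor (1+r)·0.96 = 0.97304.
This holds for months 1–56. Entering month 57 the balance is £611.42; 4% of the post-interest balance is now below £25.00, so the flat £25.00 minimum applies from here.
From month 57 a fixed £25.00 at rate r clears £611.42 in 30 more payments. Total: 56 + 30 = 86 months.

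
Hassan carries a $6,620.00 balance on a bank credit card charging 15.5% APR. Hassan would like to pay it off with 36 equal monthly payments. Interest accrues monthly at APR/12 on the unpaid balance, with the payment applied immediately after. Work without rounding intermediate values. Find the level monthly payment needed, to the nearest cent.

Monthly rate r = 15.5%/12 = 1.29167% = 0.0129167.
Level-payment amortization: P = B₀·r / (1 − (1+r)^(−n)) = 6620.00·0.0129167 / (1 − 1.01292^(−36)).
Denominator 1 − (1+r)^(−36) = 0.369991827.
P = 85.5083 / 0.369991827 ≈ 231.11.

$231.11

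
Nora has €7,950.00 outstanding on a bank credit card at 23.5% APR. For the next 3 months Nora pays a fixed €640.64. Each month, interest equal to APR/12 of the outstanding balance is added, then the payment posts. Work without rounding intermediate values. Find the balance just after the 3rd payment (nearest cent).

€6,466.47

Monthly rate r = 23.5%/12 = 1.95833% = 0.0195833.
Each month: B ← B·(1+r) − €640.64.
Month 1: interest €155.69; balance after payment €7,465.05.
Month 2: interest €146.19; balance after payment €6,970.60.
Month 3: interest €136.51; balance after payment €6,466.47.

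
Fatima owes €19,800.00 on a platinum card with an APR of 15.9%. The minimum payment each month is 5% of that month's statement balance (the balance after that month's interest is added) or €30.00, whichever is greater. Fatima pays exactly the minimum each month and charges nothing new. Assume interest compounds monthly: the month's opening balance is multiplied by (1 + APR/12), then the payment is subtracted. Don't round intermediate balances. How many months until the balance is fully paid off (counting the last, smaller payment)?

Monthly rate r = 15.9%/12 = 1.325% = 0.01325.
While 5% of the post-interest balance exceeds €30.00, each month B ← (B·(1+r))·(1 − 0.05), i.e. B shrinks by the factor (1+r)·0.95 = 0.96259.
This holds for months 1–93. Entering month 94 the balance is €570.96; 5% of the post-interest balance is now below €30.00, so the flat €30.00 minimum applies from here.
From month 94 a fixed €30.00 at rate r clears €570.96 in 23 more payments. Total: 93 + 23 = 116 months.

116 months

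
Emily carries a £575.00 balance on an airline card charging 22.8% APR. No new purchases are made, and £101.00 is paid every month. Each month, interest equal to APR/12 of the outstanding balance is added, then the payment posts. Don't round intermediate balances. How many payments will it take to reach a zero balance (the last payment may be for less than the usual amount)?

Monthly rate r = 22.8%/12 = 1.9% = 0.019.
Recurrence: B ← B·(1+r) − £101.00.
Month 1: interest £10.92; balance after payment £484.92.
Month 2: interest £9.21; balance after payment £393.14.
Closed form: n = −ln(1 − rB₀/P)/ln(1+r) = −ln(0.89183)/ln(1.019) ≈ 6.082, so the balance reaches zero during payment 7.

7 payments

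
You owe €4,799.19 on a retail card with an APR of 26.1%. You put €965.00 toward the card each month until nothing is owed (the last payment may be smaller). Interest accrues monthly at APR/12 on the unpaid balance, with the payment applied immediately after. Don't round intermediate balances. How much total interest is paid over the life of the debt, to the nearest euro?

Monthly rate r = 26.1%/12 = 2.175% = 0.02175.
Payoff takes n = ⌈−ln(1 − rB₀/P)/ln(1+r)⌉ = ⌈5.320⌉ = 6 payments; the last is €311.43.
Total paid = 5·€965.00 + €311.43 = €5,136.43.
Total interest = total paid − principal = €5,136.43 − €4,799.19 = €337.24.

€337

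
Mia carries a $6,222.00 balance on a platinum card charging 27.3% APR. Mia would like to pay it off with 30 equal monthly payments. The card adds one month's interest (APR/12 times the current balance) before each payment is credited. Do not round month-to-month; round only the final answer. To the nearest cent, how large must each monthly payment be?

Monthly rate r = 27.3%/12 = 2.275% = 0.02275.
Level-payment amortization: P = B₀·r / (1 − (1+r)^(−n)) = 6222.00·0.02275 / (1 − 1.02275^(−30)).
Denominator 1 − (1+r)^(−30) = 0.490768389.
P = 141.55 / 0.490768389 ≈ 288.43.

$288.43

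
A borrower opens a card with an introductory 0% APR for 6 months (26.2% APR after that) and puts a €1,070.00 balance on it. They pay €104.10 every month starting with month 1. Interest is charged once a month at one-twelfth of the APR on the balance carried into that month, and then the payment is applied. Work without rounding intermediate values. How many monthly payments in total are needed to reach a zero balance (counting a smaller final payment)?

11 payments

Promo months 1–6 at r₀ = 0%/12 = 0; months 7+ at r₁ = 26.2%/12 = 0.0218333.
After month 6 (no interest yet): B = €1,070.00 − 6·€104.10 = €445.40.
Then at r₁ with €104.10/mo: n₂ = −ln(1 − r₁·B/P)/ln(1+r₁) ≈ 4.54 → 5 more payments.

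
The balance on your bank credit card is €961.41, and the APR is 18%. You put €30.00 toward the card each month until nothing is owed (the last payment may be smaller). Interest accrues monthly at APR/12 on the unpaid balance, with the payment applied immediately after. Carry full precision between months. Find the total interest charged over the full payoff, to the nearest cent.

Monthly rate r = 18%/12 = 1.5% = 0.015.
Payoff takes n = ⌈−ln(1 − rB₀/P)/ln(1+r)⌉ = ⌈44.012⌉ = 45 payments; the last is €0.37.
Total paid = 44·€30.00 + €0.37 = €1,320.37.
Total interest = total paid − principal = €1,320.37 − €961.41 = €358.96.

€358.96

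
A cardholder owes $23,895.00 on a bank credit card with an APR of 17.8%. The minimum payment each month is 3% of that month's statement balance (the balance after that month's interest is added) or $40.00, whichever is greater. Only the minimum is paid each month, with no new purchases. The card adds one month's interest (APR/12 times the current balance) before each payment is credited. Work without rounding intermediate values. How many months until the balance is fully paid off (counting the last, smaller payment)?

230 months

Monthly rate r = 17.8%/12 = 1.48333% = 0.0148333.
While 3% of the post-interest balance exceeds $40.00, each month B ← (B·(1+r))·(1 − 0.03), i.e. B shrinks by the factor (1+r)·0.97 = 0.98439.
This holds for months 1–185. Entering month 186 the balance is $1,300.47; 3% of the post-interest balance is now below $40.00, so the flat $40.00 minimum applies from here.
From month 186 a fixed $40.00 at rate r clears $1,300.47 in 45 more payments. Total: 185 + 45 = 230 months.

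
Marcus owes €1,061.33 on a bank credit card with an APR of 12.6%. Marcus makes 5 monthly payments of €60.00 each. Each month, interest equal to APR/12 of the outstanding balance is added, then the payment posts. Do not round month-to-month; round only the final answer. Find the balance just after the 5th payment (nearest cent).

€811.87

Monthly rate r = 12.6%/12 = 1.05% = 0.0105.
Each month: B ← B·(1+r) − €60.00.
Month 1: interest €11.14; balance after payment €1,012.47.
Month 2: interest €10.63; balance after payment €963.10.
Month 3: interest €10.11; balance after payment €913.22.
Month 4: interest €9.59; balance after payment €862.81.
Month 5: interest €9.06; balance after payment €811.87.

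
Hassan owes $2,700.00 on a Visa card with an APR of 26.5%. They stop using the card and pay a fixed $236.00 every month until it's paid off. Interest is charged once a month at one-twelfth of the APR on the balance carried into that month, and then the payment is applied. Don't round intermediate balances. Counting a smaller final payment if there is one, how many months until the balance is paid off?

Monthly rate r = 26.5%/12 = 2.20833% = 0.0220833.
Recurrence: B ← B·(1+r) − $236.00.
Month 1: interest $59.62; balance after payment $2,523.62.
Month 2: interest $55.73; balance after payment $2,343.36.
Closed form: n = −ln(1 − rB₀/P)/ln(1+r) = −ln(0.74735)/ln(1.02208) ≈ 13.332, so the balance reaches zero during payment 14.

14 payments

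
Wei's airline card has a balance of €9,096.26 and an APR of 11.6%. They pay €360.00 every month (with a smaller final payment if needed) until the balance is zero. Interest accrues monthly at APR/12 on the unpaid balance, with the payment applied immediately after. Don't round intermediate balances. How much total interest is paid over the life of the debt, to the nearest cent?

Monthly rate r = 11.6%/12 = 0.966667% = 0.00966667.
Payoff takes n = ⌈−ln(1 − rB₀/P)/ln(1+r)⌉ = ⌈29.110⌉ = 30 payments; the last is €39.82.
Total paid = 29·€360.00 + €39.82 = €10,479.82.
Total interest = total paid − principal = €10,479.82 − €9,096.26 = €1,383.56.

€1,383.56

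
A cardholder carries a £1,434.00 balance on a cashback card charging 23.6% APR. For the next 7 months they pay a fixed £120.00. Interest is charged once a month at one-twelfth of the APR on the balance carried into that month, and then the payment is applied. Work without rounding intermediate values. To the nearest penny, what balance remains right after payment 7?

£752.23

Monthly rate r = 23.6%/12 = 1.96667% = 0.0196667.
Each month: B ← B·(1+r) − £120.00.
Month 1: interest £28.20; balance after payment £1,342.20.
Month 2: interest £26.40; balance after payment £1,248.60.
Month 3: interest £24.56; balance after payment £1,153.15.
Month 4: interest £22.68; balance after payment £1,055.83.
Month 5: interest £20.76; balance after payment £956.60.
Month 6: interest £18.81; balance after payment £855.41.
Month 7: interest £16.82; balance after payment £752.23.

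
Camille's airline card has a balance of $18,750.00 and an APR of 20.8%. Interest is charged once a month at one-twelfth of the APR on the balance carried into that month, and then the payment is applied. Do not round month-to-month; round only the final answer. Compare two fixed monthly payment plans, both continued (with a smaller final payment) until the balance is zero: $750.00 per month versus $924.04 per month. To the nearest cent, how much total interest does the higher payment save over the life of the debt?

$1,481.89

Monthly rate r = 20.8%/12 = 1.73333% = 0.0173333.
At $750.00/mo: n = ⌈−ln(1 − rB₀/P)/ln(1+r)⌉ = 34 payments (last $38.93); total interest = total paid − $18,750.00 = $6,038.93.
At $924.04/mo: 26 payments (last $206.04); total interest $4,557.04.
Interest saved = $6,038.93 − $4,557.04 = $1,481.89.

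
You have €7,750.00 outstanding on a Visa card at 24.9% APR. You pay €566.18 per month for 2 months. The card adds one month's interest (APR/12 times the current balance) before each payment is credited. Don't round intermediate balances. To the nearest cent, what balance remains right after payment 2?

Monthly rate r = 24.9%/12 = 2.075% = 0.02075.
Each month: B ← B·(1+r) − €566.18.
Month 1: interest €160.81; balance after payment €7,344.63.
Month 2: interest €152.40; balance after payment €6,930.85.

€6,930.85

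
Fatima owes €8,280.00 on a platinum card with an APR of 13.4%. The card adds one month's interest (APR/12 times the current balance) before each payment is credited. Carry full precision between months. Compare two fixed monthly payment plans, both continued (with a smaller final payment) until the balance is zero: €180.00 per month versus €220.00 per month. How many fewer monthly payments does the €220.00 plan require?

15 fewer payments

Monthly rate r = 13.4%/12 = 1.11667% = 0.0111667.
At €180.00/mo: n = ⌈−ln(1 − rB₀/P)/ln(1+r)⌉ = 65 payments (last €164.68); total interest = total paid − €8,280.00 = €3,404.68.
At €220.00/mo: 50 payments (last €21.17); total interest €2,521.17.
Payments saved = 65 − 50 = 15.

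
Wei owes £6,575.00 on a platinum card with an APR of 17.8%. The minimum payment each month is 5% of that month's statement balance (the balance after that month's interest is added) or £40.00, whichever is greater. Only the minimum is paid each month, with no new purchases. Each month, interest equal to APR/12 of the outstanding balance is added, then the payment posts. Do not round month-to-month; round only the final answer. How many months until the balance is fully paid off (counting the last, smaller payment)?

82 months

Monthly rate r = 17.8%/12 = 1.48333% = 0.0148333.
While 5% of the post-interest balance exceeds £40.00, each month B ← (B·(1+r))·(1 − 0.05), i.e. B shrinks by the factor (1+r)·0.95 = 0.96409.
This holds for months 1–59. Entering month 60 the balance is £760.11; 5% of the post-interest balance is now below £40.00, so the flat £40.00 minimum applies from here.
From month 60 a fixed £40.00 at rate r clears £760.11 in 23 more payments. Total: 59 + 23 = 82 months.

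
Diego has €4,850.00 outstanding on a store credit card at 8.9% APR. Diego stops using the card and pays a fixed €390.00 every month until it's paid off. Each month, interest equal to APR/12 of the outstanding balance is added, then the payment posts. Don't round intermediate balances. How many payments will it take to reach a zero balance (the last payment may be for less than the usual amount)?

14 payments

Monthly rate r = 8.9%/12 = 0.741667% = 0.00741667.
Recurrence: B ← B·(1+r) − €390.00.
Month 1: interest €35.97; balance after payment €4,495.97.
Month 2: interest €33.35; balance after payment €4,139.32.
Closed form: n = −ln(1 − rB₀/P)/ln(1+r) = −ln(0.90777)/ln(1.00742) ≈ 13.096, so the balance reaches zero during payment 14.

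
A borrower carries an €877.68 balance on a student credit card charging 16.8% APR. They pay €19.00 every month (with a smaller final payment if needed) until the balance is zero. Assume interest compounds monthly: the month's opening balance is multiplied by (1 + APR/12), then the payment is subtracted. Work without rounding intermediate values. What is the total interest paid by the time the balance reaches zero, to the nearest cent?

€544.27

Monthly rate r = 16.8%/12 = 1.4% = 0.014.
Payoff takes n = ⌈−ln(1 − rB₀/P)/ln(1+r)⌉ = ⌈74.838⌉ = 75 payments; the last is €15.95.
Total paid = 74·€19.00 + €15.95 = €1,421.95.
Total interest = total paid − principal = €1,421.95 − €877.68 = €544.27.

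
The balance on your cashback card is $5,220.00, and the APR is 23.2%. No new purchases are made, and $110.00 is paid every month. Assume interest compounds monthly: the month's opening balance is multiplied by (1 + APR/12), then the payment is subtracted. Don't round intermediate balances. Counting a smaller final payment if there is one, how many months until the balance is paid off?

131 months

Monthly rate r = 23.2%/12 = 1.93333% = 0.0193333.
Recurrence: B ← B·(1+r) − $110.00.
Month 1: interest $100.92; balance after payment $5,210.92.
Month 2: interest $100.74; balance after payment $5,201.66.
Closed form: n = −ln(1 − rB₀/P)/ln(1+r) = −ln(0.082545)/ln(1.01933) ≈ 130.264, so the balance reaches zero during payment 131.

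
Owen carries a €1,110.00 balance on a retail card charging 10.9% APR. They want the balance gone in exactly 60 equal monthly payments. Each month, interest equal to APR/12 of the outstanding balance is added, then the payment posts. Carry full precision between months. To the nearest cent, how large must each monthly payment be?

Monthly rate r = 10.9%/12 = 0.908333% = 0.00908333.
Level-payment amortization: P = B₀·r / (1 − (1+r)^(−n)) = 1110.00·0.00908333 / (1 − 1.00908^(−60)).
Denominator 1 − (1+r)^(−60) = 0.418729863.
P = 10.0825 / 0.418729863 ≈ 24.08.

€24.08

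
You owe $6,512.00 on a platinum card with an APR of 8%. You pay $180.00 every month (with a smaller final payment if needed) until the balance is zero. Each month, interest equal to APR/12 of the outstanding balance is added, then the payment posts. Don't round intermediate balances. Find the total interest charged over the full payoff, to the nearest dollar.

$965

Monthly rate r = 8%/12 = 0.666667% = 0.00666667.
Payoff takes n = ⌈−ln(1 − rB₀/P)/ln(1+r)⌉ = ⌈41.537⌉ = 42 payments; the last is $96.89.
Total paid = 41·$180.00 + $96.89 = $7,476.89.
Total interest = total paid − principal = $7,476.89 − $6,512.00 = $964.89.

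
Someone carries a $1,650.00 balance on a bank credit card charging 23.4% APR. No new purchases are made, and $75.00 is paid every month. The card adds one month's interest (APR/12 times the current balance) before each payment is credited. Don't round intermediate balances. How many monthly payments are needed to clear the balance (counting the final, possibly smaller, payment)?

30 payments

Monthly rate r = 23.4%/12 = 1.95% = 0.0195.
Recurrence: B ← B·(1+r) − $75.00.
Month 1: interest $32.17; balance after payment $1,607.17.
Month 2: interest $31.34; balance after payment $1,563.51.
Closed form: n = −ln(1 − rB₀/P)/ln(1+r) = −ln(0.571)/ln(1.0195) ≈ 29.016, so the balance reaches zero during payment 30.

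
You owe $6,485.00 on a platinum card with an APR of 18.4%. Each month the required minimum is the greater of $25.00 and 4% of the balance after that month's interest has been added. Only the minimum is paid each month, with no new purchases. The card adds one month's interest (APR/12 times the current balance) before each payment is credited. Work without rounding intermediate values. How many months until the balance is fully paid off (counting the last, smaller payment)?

124 months

Monthly rate r = 18.4%/12 = 1.53333% = 0.0153333.
While 4% of the post-interest balance exceeds $25.00, each month B ← (B·(1+r))·(1 − 0.04), i.e. B shrinks by the factor (1+r)·0.96 = 0.97472.
This holds for months 1–92. Entering month 93 the balance is $614.98; 4% of the post-interest balance is now below $25.00, so the flat $25.00 minimum applies from here.
From month 93 a fixed $25.00 at rate r clears $614.98 in 32 more payments. Total: 92 + 32 = 124 months.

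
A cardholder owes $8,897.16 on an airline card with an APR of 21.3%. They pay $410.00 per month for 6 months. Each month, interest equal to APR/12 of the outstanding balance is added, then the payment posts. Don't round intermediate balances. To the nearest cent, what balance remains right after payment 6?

Monthly rate r = 21.3%/12 = 1.775% = 0.01775.
Each month: B ← B·(1+r) − $410.00.
Month 1: interest $157.92; balance after payment $8,645.08.
Month 2: interest $153.45; balance after payment $8,388.53.
Month 3: interest $148.90; balance after payment $8,127.43.
Month 4: interest $144.26; balance after payment $7,861.69.
Month 5: interest $139.55; balance after payment $7,591.24.
Month 6: interest $134.74; balance after payment $7,315.98.

$7,315.98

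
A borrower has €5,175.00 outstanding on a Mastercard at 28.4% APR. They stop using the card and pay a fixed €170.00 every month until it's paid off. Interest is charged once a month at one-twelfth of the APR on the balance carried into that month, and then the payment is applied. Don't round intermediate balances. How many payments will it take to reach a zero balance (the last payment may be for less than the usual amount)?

Monthly rate r = 28.4%/12 = 2.36667% = 0.0236667.
Recurrence: B ← B·(1+r) − €170.00.
Month 1: interest €122.47; balance after payment €5,127.48.
Month 2: interest €121.35; balance after payment €5,078.83.
Closed form: n = −ln(1 − rB₀/P)/ln(1+r) = −ln(0.27956)/ln(1.02367) ≈ 54.489, so the balance reaches zero during payment 55.

55 months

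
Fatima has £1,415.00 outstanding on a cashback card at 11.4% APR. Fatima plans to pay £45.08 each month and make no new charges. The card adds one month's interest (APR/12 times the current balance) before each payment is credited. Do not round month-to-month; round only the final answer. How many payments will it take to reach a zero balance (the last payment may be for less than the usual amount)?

Monthly rate r = 11.4%/12 = 0.95% = 0.0095.
Recurrence: B ← B·(1+r) − £45.08.
Month 1: interest £13.44; balance after payment £1,383.36.
Month 2: interest £13.14; balance after payment £1,351.42.
Closed form: n = −ln(1 − rB₀/P)/ln(1+r) = −ln(0.70181)/ln(1.0095) ≈ 37.450, so the balance reaches zero during payment 38.

38 payments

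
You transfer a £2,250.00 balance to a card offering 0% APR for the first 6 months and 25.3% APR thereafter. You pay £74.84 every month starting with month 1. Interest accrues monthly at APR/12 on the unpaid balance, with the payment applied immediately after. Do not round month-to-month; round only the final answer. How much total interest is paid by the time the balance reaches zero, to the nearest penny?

£738.55

Promo months 1–6 at r₀ = 0%/12 = 0; months 7+ at r₁ = 25.3%/12 = 0.0210833.
After month 6 (no interest yet): B = £2,250.00 − 6·£74.84 = £1,800.96.
Then at r₁ with £74.84/mo: n₂ = −ln(1 − r₁·B/P)/ln(1+r₁) ≈ 33.93 → 34 more payments.
Total paid = 39·£74.84 + £69.79 = £2,988.55; interest = £2,988.55 − £2,250.00 = £738.55.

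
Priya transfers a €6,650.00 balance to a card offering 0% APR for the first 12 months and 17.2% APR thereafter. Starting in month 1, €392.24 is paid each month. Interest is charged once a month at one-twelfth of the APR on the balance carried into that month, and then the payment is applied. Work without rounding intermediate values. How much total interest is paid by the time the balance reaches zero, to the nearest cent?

€87.25

Promo months 1–12 at r₀ = 0%/12 = 0; months 13+ at r₁ = 17.2%/12 = 0.0143333.
After month 12 (no interest yet): B = €6,650.00 − 12·€392.24 = €1,943.12.
Then at r₁ with €392.24/mo: n₂ = −ln(1 − r₁·B/P)/ln(1+r₁) ≈ 5.18 → 6 more payments.
Total paid = 17·€392.24 + €69.17 = €6,737.25; interest = €6,737.25 − €6,650.00 = €87.25.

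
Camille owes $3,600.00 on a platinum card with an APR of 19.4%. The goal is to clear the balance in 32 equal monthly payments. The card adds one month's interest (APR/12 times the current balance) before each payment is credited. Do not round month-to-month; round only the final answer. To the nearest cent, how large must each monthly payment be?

Monthly rate r = 19.4%/12 = 1.61667% = 0.0161667.
Level-payment amortization: P = B₀·r / (1 − (1+r)^(−n)) = 3600.00·0.0161667 / (1 − 1.01617^(−32)).
Denominator 1 − (1+r)^(−32) = 0.401420593.
P = 58.2 / 0.401420593 ≈ 144.99.

$144.99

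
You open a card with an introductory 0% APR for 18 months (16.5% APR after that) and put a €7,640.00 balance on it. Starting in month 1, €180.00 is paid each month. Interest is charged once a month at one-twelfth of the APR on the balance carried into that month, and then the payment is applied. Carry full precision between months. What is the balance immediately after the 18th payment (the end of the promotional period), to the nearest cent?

Promo months 1–18 at r₀ = 0%/12 = 0; months 19+ at r₁ = 16.5%/12 = 0.01375.
After month 18 (no interest yet): B = €7,640.00 − 18·€180.00 = €4,400.00.

€4,400.00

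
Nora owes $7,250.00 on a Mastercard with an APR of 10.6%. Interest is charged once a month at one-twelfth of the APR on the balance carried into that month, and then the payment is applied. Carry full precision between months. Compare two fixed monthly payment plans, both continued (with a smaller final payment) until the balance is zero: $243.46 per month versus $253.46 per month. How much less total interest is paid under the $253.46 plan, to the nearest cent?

Monthly rate r = 10.6%/12 = 0.883333% = 0.00883333.
At $243.46/mo: n = ⌈−ln(1 − rB₀/P)/ln(1+r)⌉ = 35 payments (last $172.35); total interest = total paid − $7,250.00 = $1,199.99.
At $253.46/mo: 34 payments (last $29.74); total interest $1,143.92.
Interest saved = $1,199.99 − $1,143.92 = $56.07.

$56.07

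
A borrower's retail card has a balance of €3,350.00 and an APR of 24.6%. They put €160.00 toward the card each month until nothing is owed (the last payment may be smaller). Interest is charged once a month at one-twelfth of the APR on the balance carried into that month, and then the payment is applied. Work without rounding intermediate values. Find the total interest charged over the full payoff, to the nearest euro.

€1,072

Monthly rate r = 24.6%/12 = 2.05% = 0.0205.
Payoff takes n = ⌈−ln(1 − rB₀/P)/ln(1+r)⌉ = ⌈27.633⌉ = 28 payments; the last is €101.66.
Total paid = 27·€160.00 + €101.66 = €4,421.66.
Total interest = total paid − principal = €4,421.66 − €3,350.00 = €1,071.66.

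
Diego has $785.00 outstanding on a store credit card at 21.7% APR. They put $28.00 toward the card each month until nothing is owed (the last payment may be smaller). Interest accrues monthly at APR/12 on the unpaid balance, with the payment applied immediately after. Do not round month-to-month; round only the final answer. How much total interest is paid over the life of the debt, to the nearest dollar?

$320

Monthly rate r = 21.7%/12 = 1.80833% = 0.0180833.
Payoff takes n = ⌈−ln(1 − rB₀/P)/ln(1+r)⌉ = ⌈39.461⌉ = 40 payments; the last is $12.96.
Total paid = 39·$28.00 + $12.96 = $1,104.96.
Total interest = total paid − principal = $1,104.96 − $785.00 = $319.96.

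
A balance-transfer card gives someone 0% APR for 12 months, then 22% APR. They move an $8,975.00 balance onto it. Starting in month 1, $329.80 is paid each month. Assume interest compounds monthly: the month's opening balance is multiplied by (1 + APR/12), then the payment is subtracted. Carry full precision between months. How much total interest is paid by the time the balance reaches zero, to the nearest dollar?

$919

Promo months 1–12 at r₀ = 0%/12 = 0; months 13+ at r₁ = 22%/12 = 0.0183333.
After month 12 (no interest yet): B = $8,975.00 − 12·$329.80 = $5,017.40.
Then at r₁ with $329.80/mo: n₂ = −ln(1 − r₁·B/P)/ln(1+r₁) ≈ 18.00 → 18 more payments.
Total paid = 29·$329.80 + $329.52 = $9,893.72; interest = $9,893.72 − $8,975.00 = $918.72.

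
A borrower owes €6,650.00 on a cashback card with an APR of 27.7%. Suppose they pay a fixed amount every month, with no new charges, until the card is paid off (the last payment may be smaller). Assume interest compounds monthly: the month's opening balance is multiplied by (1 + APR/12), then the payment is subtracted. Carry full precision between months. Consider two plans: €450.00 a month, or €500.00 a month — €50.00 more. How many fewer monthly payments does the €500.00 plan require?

2 fewer payments

Monthly rate r = 27.7%/12 = 2.30833% = 0.0230833.
At €450.00/mo: n = ⌈−ln(1 − rB₀/P)/ln(1+r)⌉ = 19 payments (last €127.98); total interest = total paid − €6,650.00 = €1,577.98.
At €500.00/mo: 17 payments (last €35.48); total interest €1,385.48.
Payments saved = 19 − 17 = 2.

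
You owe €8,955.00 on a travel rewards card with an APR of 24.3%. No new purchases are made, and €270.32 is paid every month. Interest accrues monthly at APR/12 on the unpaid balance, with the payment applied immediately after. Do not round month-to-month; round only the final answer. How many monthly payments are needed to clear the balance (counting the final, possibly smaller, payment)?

Monthly rate r = 24.3%/12 = 2.025% = 0.02025.
Recurrence: B ← B·(1+r) − €270.32.
Month 1: interest €181.34; balance after payment €8,866.02.
Month 2: interest €179.54; balance after payment €8,775.24.
Closed form: n = −ln(1 − rB₀/P)/ln(1+r) = −ln(0.32917)/ln(1.02025) ≈ 55.427, so the balance reaches zero during payment 56.

56 payments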